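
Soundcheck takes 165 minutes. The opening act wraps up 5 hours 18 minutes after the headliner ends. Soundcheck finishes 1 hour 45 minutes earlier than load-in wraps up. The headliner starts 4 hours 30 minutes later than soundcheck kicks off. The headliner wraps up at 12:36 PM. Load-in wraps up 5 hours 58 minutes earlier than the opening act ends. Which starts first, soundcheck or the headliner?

soundcheck

The opening act ends at 12:36 PM + 318 min = 5:54 PM.
Load-in ends at 5:54 PM − 358 min = 11:56 AM.
Soundcheck ends at 11:56 AM − 105 min = 10:11 AM.
Soundcheck starts at 10:11 AM − 165 min = 7:26 AM.
The headliner starts at 7:26 AM + 270 min = 11:56 AM.
Soundcheck starts at 7:26 AM and the headliner starts at 11:56 AM, so soundcheck is first.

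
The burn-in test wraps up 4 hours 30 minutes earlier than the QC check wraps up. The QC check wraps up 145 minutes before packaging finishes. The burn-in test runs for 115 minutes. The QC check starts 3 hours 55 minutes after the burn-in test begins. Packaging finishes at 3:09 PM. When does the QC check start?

10:14 AM

The QC check ends at 3:09 PM − 145 min = 12:44 PM.
The burn-in test ends at 12:44 PM − 270 min = 8:14 AM.
The burn-in test starts at 8:14 AM − 115 min = 6:19 AM.
The QC check starts at 6:19 AM + 235 min = 10:14 AM.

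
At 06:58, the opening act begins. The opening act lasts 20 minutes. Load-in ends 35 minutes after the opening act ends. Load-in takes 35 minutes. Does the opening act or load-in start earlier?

the opening act

The opening act ends at 06:58 + 20 min = 07:18.
Load-in ends at 07:18 + 35 min = 07:53.
Load-in starts at 07:53 − 35 min = 07:18.
The opening act starts at 06:58 and load-in starts at 07:18, so the opening act is first.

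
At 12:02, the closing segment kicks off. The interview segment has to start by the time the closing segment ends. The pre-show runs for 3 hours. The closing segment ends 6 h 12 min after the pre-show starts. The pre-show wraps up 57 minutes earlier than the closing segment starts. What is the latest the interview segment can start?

14:17

The pre-show ends at 12:02 − 57 min = 11:05.
The pre-show starts at 11:05 − 180 min = 08:05.
The closing segment ends at 08:05 + 372 min = 14:17.
The interview segment is bounded by the closing segment, so the latest it can start is 14:17.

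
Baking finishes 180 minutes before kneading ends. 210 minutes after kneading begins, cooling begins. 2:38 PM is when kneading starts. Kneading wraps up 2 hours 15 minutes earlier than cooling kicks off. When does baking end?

12:53 PM

Cooling starts at 2:38 PM + 210 min = 6:08 PM.
Kneading ends at 6:08 PM − 135 min = 3:53 PM.
Baking ends at 3:53 PM − 180 min = 12:53 PM.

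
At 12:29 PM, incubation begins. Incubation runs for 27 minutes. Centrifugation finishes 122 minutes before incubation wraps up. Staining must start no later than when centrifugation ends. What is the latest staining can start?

10:54 AM

Incubation ends at 12:29 PM + 27 min = 12:56 PM.
Centrifugation ends at 12:56 PM − 122 min = 10:54 AM.
Staining is bounded by centrifugation, so the latest it can start is 10:54 AM.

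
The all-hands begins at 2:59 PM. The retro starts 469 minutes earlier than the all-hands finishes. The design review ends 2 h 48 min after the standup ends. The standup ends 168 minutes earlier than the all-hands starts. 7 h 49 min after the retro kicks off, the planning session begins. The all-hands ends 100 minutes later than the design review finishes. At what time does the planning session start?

The standup ends at 2:59 PM − 168 min = 12:11 PM.
The design review ends at 12:11 PM + 168 min = 2:59 PM.
The all-hands ends at 2:59 PM + 100 min = 4:39 PM.
The retro starts at 4:39 PM − 469 min = 8:50 AM.
The planning session starts at 8:50 AM + 469 min = 4:39 PM.

4:39 PM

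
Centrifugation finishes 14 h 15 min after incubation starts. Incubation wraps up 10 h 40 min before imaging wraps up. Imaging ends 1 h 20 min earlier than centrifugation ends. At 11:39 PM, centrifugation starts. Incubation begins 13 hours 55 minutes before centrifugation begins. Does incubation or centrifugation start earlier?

Incubation starts at 11:39 PM − 835 min = 9:44 AM.
Incubation starts at 9:44 AM and centrifugation starts at 11:39 PM, so incubation is first.

incubation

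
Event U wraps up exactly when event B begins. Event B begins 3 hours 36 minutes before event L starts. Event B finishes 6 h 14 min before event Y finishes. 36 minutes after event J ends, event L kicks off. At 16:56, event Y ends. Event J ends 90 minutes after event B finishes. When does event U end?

Event B ends at 16:56 − 374 min = 10:42.
Event J ends at 10:42 + 90 min = 12:12.
Event L starts at 12:12 + 36 min = 12:48.
Event B starts at 12:48 − 216 min = 09:12.
So event U ends at 09:12.

09:12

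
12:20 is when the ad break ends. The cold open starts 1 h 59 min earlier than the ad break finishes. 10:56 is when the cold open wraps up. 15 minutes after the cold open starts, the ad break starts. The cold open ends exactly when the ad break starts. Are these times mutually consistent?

No

The cold open starts at 12:20 − 119 min = 10:21.
The ad break starts at 10:21 + 15 min = 10:36.
So the cold open ends at 10:36.
But the cold open is also said to end at 10:56 — a 20-minute conflict.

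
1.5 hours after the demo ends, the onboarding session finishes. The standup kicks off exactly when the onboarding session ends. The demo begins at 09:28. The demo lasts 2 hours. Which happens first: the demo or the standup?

the demo

The demo ends at 09:28 + 120 min = 11:28.
The onboarding session ends at 11:28 + 90 min = 12:58.
So the standup starts at 12:58.
The demo starts at 09:28 and the standup starts at 12:58, so the demo is first.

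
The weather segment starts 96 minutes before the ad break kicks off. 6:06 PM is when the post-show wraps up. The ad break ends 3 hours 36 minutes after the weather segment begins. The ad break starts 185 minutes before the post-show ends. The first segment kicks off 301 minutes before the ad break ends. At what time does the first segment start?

The ad break starts at 6:06 PM − 185 min = 3:01 PM.
The weather segment starts at 3:01 PM − 96 min = 1:25 PM.
The ad break ends at 1:25 PM + 216 min = 5:01 PM.
The first segment starts at 5:01 PM − 301 min = 12:00 PM.

12:00 PM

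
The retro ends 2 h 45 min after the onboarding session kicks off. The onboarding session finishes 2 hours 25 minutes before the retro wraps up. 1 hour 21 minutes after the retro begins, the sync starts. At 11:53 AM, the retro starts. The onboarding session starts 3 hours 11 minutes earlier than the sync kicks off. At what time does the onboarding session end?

The sync starts at 11:53 AM + 81 min = 1:14 PM.
The onboarding session starts at 1:14 PM − 191 min = 10:03 AM.
The retro ends at 10:03 AM + 165 min = 12:48 PM.
The onboarding session ends at 12:48 PM − 145 min = 10:23 AM.

10:23 AM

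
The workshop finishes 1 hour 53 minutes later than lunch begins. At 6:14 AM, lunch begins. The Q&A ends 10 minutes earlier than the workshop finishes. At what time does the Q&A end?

The workshop ends at 6:14 AM + 113 min = 8:07 AM.
The Q&A ends at 8:07 AM − 10 min = 7:57 AM.

7:57 AM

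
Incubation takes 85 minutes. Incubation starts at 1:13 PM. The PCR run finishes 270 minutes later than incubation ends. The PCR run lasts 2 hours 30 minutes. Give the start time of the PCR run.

Incubation ends at 1:13 PM + 85 min = 2:38 PM.
The PCR run ends at 2:38 PM + 270 min = 7:08 PM.
The PCR run starts at 7:08 PM − 150 min = 4:38 PM.

4:38 PM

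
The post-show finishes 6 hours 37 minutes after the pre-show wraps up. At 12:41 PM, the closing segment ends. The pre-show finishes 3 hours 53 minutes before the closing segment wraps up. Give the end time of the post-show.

3:25 PM

The pre-show ends at 12:41 PM − 233 min = 8:48 AM.
The post-show ends at 8:48 AM + 397 min = 3:25 PM.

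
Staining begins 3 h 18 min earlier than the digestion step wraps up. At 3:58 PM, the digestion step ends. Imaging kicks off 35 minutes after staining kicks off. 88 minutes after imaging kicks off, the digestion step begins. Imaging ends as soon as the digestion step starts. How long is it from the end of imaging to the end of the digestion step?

75 minutes

Staining starts at 3:58 PM − 198 min = 12:40 PM.
Imaging starts at 12:40 PM + 35 min = 1:15 PM.
The digestion step starts at 1:15 PM + 88 min = 2:43 PM.
So imaging ends at 2:43 PM.
From 2:43 PM to 3:58 PM is 75 minutes.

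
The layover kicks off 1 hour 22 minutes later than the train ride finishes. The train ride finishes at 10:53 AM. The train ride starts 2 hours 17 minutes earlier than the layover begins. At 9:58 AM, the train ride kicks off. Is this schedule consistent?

Yes

The layover starts at 10:53 AM + 82 min = 12:15 PM.
The train ride starts at 12:15 PM − 137 min = 9:58 AM.
That matches the stated 9:58 AM, so the schedule is consistent.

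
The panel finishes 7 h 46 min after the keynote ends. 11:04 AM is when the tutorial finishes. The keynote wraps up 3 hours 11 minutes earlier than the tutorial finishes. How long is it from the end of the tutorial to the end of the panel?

The keynote ends at 11:04 AM − 191 min = 7:53 AM.
The panel ends at 7:53 AM + 466 min = 3:39 PM.
From 11:04 AM to 3:39 PM is 4 h 35 min.

4 h 35 min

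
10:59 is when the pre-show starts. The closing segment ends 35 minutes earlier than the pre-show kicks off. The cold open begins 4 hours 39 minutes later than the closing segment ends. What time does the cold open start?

The closing segment ends at 10:59 − 35 min = 10:24.
The cold open starts at 10:24 + 279 min = 15:03.

15:03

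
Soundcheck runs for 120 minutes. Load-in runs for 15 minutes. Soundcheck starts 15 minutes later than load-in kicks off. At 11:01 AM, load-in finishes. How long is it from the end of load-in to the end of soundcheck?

2 hours

Load-in starts at 11:01 AM − 15 min = 10:46 AM.
Soundcheck starts at 10:46 AM + 15 min = 11:01 AM.
Soundcheck ends at 11:01 AM + 120 min = 1:01 PM.
From 11:01 AM to 1:01 PM is 2 hours.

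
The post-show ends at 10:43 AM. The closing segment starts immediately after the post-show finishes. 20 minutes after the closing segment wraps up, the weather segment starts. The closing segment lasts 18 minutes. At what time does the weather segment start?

11:21 AM

The closing segment starts at 10:43 AM.
The closing segment ends at 10:43 AM + 18 min = 11:01 AM.
The weather segment starts at 11:01 AM + 20 min = 11:21 AM.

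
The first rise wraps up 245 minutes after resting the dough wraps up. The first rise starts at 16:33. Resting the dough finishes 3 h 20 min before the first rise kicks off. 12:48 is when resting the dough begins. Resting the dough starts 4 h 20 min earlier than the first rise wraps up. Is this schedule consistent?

No

Resting the dough ends at 16:33 − 200 min = 13:13.
The first rise ends at 13:13 + 245 min = 17:18.
Resting the dough starts at 17:18 − 260 min = 12:58.
But resting the dough is also said to start at 12:48 — a 10-minute conflict.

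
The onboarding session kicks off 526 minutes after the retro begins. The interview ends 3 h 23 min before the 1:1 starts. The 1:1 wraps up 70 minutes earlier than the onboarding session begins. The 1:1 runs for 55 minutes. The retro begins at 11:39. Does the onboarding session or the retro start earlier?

The onboarding session starts at 11:39 + 526 min = 20:25.
The onboarding session starts at 20:25 and the retro starts at 11:39, so the retro is first.

the retro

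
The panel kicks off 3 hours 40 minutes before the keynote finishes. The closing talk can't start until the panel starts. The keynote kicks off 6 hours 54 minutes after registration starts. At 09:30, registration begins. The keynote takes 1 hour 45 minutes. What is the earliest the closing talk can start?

14:29

The keynote starts at 09:30 + 414 min = 16:24.
The keynote ends at 16:24 + 105 min = 18:09.
The panel starts at 18:09 − 220 min = 14:29.
The closing talk is bounded by the panel, so the earliest it can start is 14:29.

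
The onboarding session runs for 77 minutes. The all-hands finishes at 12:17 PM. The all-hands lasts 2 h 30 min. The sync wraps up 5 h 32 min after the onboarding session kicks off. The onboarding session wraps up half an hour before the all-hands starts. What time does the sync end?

1:32 PM

The all-hands starts at 12:17 PM − 150 min = 9:47 AM.
The onboarding session ends at 9:47 AM − 30 min = 9:17 AM.
The onboarding session starts at 9:17 AM − 77 min = 8:00 AM.
The sync ends at 8:00 AM + 332 min = 1:32 PM.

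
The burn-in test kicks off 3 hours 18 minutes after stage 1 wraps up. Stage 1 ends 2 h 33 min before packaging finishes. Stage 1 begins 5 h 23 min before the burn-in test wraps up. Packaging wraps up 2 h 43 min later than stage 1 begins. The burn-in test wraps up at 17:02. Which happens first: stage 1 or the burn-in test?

Stage 1 starts at 17:02 − 323 min = 11:39.
Packaging ends at 11:39 + 163 min = 14:22.
Stage 1 ends at 14:22 − 153 min = 11:49.
The burn-in test starts at 11:49 + 198 min = 15:07.
Stage 1 starts at 11:39 and the burn-in test starts at 15:07, so stage 1 is first.

stage 1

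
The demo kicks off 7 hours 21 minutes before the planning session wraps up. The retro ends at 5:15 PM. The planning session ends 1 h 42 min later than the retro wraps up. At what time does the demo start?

11:36 AM

The planning session ends at 5:15 PM + 102 min = 6:57 PM.
The demo starts at 6:57 PM − 441 min = 11:36 AM.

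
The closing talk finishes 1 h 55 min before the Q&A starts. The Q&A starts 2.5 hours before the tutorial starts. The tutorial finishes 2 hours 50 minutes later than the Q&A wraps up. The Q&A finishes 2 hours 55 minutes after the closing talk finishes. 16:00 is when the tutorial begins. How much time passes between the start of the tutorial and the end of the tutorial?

The Q&A starts at 16:00 − 150 min = 13:30.
The closing talk ends at 13:30 − 115 min = 11:35.
The Q&A ends at 11:35 + 175 min = 14:30.
The tutorial ends at 14:30 + 170 min = 17:20.
From 16:00 to 17:20 is 1 h 20 min.

1 h 20 min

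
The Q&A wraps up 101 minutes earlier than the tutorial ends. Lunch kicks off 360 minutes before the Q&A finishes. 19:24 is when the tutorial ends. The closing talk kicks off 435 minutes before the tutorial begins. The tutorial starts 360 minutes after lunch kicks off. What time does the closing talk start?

10:28

The Q&A ends at 19:24 − 101 min = 17:43.
Lunch starts at 17:43 − 360 min = 11:43.
The tutorial starts at 11:43 + 360 min = 17:43.
The closing talk starts at 17:43 − 435 min = 10:28.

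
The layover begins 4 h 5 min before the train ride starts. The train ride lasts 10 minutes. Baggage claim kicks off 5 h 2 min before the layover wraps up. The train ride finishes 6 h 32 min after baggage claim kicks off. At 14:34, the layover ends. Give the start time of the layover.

Baggage claim starts at 14:34 − 302 min = 09:32.
The train ride ends at 09:32 + 392 min = 16:04.
The train ride starts at 16:04 − 10 min = 15:54.
The layover starts at 15:54 − 245 min = 11:49.

11:49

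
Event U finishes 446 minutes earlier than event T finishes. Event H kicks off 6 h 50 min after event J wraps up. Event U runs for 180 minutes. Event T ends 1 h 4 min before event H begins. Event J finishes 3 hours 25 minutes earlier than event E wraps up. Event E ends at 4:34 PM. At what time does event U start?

8:29 AM

Event J ends at 4:34 PM − 205 min = 1:09 PM.
Event H starts at 1:09 PM + 410 min = 7:59 PM.
Event T ends at 7:59 PM − 64 min = 6:55 PM.
Event U ends at 6:55 PM − 446 min = 11:29 AM.
Event U starts at 11:29 AM − 180 min = 8:29 AM.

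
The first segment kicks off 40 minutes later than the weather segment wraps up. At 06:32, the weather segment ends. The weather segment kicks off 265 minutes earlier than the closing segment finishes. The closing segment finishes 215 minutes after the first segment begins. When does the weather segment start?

The first segment starts at 06:32 + 40 min = 07:12.
The closing segment ends at 07:12 + 215 min = 10:47.
The weather segment starts at 10:47 − 265 min = 06:22.

06:22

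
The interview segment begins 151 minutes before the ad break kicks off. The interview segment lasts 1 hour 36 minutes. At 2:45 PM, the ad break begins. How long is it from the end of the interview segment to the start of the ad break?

55 minutes

The interview segment starts at 2:45 PM − 151 min = 12:14 PM.
The interview segment ends at 12:14 PM + 96 min = 1:50 PM.
From 1:50 PM to 2:45 PM is 55 minutes.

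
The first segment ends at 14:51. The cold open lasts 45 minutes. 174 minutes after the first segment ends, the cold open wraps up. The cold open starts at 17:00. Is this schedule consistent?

The cold open ends at 14:51 + 174 min = 17:45.
The cold open starts at 17:45 − 45 min = 17:00.
That matches the stated 17:00, so the schedule is consistent.

Yes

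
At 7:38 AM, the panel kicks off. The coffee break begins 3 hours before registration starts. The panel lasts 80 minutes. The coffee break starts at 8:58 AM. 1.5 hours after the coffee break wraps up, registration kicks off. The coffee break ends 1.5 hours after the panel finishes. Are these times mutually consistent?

Yes

The panel ends at 7:38 AM + 80 min = 8:58 AM.
The coffee break ends at 8:58 AM + 90 min = 10:28 AM.
Registration starts at 10:28 AM + 90 min = 11:58 AM.
The coffee break starts at 11:58 AM − 180 min = 8:58 AM.
That matches the stated 8:58 AM, so the schedule is consistent.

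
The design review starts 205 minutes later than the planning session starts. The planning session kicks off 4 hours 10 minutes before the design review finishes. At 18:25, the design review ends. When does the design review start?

17:40

The planning session starts at 18:25 − 250 min = 14:15.
The design review starts at 14:15 + 205 min = 17:40.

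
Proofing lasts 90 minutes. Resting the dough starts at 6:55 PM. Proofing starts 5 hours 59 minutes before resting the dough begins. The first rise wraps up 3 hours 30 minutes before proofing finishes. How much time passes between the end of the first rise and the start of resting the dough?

Proofing starts at 6:55 PM − 359 min = 12:56 PM.
Proofing ends at 12:56 PM + 90 min = 2:26 PM.
The first rise ends at 2:26 PM − 210 min = 10:56 AM.
From 10:56 AM to 6:55 PM is 479 minutes.

479 minutes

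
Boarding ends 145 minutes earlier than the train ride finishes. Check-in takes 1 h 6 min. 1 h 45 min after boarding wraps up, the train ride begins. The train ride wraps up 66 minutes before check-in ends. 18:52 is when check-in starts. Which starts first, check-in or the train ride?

the train ride

Check-in ends at 18:52 + 66 min = 19:58.
The train ride ends at 19:58 − 66 min = 18:52.
Boarding ends at 18:52 − 145 min = 16:27.
The train ride starts at 16:27 + 105 min = 18:12.
Check-in starts at 18:52 and the train ride starts at 18:12, so the train ride is first.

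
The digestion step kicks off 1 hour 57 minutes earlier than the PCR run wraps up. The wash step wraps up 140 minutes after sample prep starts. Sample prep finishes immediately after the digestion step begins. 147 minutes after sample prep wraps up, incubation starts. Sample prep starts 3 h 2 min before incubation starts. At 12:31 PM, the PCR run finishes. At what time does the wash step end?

The digestion step starts at 12:31 PM − 117 min = 10:34 AM.
So sample prep ends at 10:34 AM.
Incubation starts at 10:34 AM + 147 min = 1:01 PM.
Sample prep starts at 1:01 PM − 182 min = 9:59 AM.
The wash step ends at 9:59 AM + 140 min = 12:19 PM.

12:19 PM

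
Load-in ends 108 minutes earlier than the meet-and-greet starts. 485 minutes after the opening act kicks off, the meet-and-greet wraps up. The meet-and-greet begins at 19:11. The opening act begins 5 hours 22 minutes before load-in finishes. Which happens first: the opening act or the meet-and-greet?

Load-in ends at 19:11 − 108 min = 17:23.
The opening act starts at 17:23 − 322 min = 12:01.
The opening act starts at 12:01 and the meet-and-greet starts at 19:11, so the opening act is first.

the opening act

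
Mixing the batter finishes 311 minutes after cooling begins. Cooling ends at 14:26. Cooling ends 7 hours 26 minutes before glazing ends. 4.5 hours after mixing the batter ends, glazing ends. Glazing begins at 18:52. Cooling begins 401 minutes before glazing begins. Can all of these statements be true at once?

Yes

Cooling starts at 18:52 − 401 min = 12:11.
Mixing the batter ends at 12:11 + 311 min = 17:22.
Glazing ends at 17:22 + 270 min = 21:52.
Cooling ends at 21:52 − 446 min = 14:26.
That matches the stated 14:26, so the schedule is consistent.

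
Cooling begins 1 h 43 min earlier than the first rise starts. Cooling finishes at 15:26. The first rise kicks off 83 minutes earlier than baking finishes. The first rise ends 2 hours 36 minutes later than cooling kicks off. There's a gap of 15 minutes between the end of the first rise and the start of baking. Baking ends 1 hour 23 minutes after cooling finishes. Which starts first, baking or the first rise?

Baking ends at 15:26 + 83 min = 16:49.
The first rise starts at 16:49 − 83 min = 15:26.
Cooling starts at 15:26 − 103 min = 13:43.
The first rise ends at 13:43 + 156 min = 16:19.
Baking starts at 16:19 + 15 min = 16:34.
Baking starts at 16:34 and the first rise starts at 15:26, so the first rise is first.

the first rise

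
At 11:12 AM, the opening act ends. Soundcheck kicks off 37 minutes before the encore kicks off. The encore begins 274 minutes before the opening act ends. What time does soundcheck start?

6:01 AM

The encore starts at 11:12 AM − 274 min = 6:38 AM.
Soundcheck starts at 6:38 AM − 37 min = 6:01 AM.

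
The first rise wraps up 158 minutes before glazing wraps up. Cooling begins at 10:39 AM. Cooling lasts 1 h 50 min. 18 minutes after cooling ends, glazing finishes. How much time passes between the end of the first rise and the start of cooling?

Cooling ends at 10:39 AM + 110 min = 12:29 PM.
Glazing ends at 12:29 PM + 18 min = 12:47 PM.
The first rise ends at 12:47 PM − 158 min = 10:09 AM.
From 10:09 AM to 10:39 AM is half an hour.

half an hour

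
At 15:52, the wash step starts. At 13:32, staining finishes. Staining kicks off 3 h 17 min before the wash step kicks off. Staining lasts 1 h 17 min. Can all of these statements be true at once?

Staining starts at 15:52 − 197 min = 12:35.
Staining ends at 12:35 + 77 min = 13:52.
But staining is also said to end at 13:32 — a 20-minute conflict.

No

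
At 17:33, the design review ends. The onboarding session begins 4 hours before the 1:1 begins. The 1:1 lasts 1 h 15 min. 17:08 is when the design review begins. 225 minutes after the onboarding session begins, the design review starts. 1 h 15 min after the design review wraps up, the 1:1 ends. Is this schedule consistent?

No

The 1:1 ends at 17:33 + 75 min = 18:48.
The 1:1 starts at 18:48 − 75 min = 17:33.
The onboarding session starts at 17:33 − 240 min = 13:33.
The design review starts at 13:33 + 225 min = 17:18.
But the design review is also said to start at 17:08 — a 10-minute conflict.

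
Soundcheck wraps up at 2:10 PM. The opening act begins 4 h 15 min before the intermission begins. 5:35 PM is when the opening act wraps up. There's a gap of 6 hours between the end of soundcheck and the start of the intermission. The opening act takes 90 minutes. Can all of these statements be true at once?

No

The intermission starts at 2:10 PM + 360 min = 8:10 PM.
The opening act starts at 8:10 PM − 255 min = 3:55 PM.
The opening act ends at 3:55 PM + 90 min = 5:25 PM.
But the opening act is also said to end at 5:35 PM — a 10-minute conflict.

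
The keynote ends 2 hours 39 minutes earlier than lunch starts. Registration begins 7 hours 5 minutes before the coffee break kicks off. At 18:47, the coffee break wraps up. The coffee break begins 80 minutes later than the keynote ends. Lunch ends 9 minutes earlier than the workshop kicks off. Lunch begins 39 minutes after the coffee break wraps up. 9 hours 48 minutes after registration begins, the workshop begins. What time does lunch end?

20:41

Lunch starts at 18:47 + 39 min = 19:26.
The keynote ends at 19:26 − 159 min = 16:47.
The coffee break starts at 16:47 + 80 min = 18:07.
Registration starts at 18:07 − 425 min = 11:02.
The workshop starts at 11:02 + 588 min = 20:50.
Lunch ends at 20:50 − 9 min = 20:41.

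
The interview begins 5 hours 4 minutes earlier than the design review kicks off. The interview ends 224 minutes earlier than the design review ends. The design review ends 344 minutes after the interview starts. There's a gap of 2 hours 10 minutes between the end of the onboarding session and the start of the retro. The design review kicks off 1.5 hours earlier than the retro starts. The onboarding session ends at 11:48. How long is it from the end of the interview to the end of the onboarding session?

144 minutes

The retro starts at 11:48 + 130 min = 13:58.
The design review starts at 13:58 − 90 min = 12:28.
The interview starts at 12:28 − 304 min = 07:24.
The design review ends at 07:24 + 344 min = 13:08.
The interview ends at 13:08 − 224 min = 09:24.
From 09:24 to 11:48 is 144 minutes.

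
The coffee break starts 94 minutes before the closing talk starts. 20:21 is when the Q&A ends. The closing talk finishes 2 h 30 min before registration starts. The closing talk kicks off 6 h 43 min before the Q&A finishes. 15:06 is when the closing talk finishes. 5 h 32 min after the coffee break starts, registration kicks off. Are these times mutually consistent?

Yes

The closing talk starts at 20:21 − 403 min = 13:38.
The coffee break starts at 13:38 − 94 min = 12:04.
Registration starts at 12:04 + 332 min = 17:36.
The closing talk ends at 17:36 − 150 min = 15:06.
That matches the stated 15:06, so the schedule is consistent.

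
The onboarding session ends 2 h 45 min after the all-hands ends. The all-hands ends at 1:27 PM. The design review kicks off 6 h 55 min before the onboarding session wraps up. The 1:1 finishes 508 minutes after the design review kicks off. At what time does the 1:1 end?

5:45 PM

The onboarding session ends at 1:27 PM + 165 min = 4:12 PM.
The design review starts at 4:12 PM − 415 min = 9:17 AM.
The 1:1 ends at 9:17 AM + 508 min = 5:45 PM.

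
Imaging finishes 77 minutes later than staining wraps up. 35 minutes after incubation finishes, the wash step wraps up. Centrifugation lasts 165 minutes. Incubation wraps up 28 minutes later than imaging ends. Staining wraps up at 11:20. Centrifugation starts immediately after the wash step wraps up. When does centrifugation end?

Imaging ends at 11:20 + 77 min = 12:37.
Incubation ends at 12:37 + 28 min = 13:05.
The wash step ends at 13:05 + 35 min = 13:40.
So centrifugation starts at 13:40.
Centrifugation ends at 13:40 + 165 min = 16:25.

16:25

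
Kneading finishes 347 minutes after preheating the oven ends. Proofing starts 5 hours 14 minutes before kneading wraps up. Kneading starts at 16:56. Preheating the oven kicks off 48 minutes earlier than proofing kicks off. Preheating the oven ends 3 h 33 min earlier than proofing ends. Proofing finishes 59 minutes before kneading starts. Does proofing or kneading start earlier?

Proofing ends at 16:56 − 59 min = 15:57.
Preheating the oven ends at 15:57 − 213 min = 12:24.
Kneading ends at 12:24 + 347 min = 18:11.
Proofing starts at 18:11 − 314 min = 12:57.
Proofing starts at 12:57 and kneading starts at 16:56, so proofing is first.

proofing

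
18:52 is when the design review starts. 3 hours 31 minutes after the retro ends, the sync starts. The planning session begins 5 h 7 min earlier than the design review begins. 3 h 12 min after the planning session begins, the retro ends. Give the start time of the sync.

20:28

The planning session starts at 18:52 − 307 min = 13:45.
The retro ends at 13:45 + 192 min = 16:57.
The sync starts at 16:57 + 211 min = 20:28.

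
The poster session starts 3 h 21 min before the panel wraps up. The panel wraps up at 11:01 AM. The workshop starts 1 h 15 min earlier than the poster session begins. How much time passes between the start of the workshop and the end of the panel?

4 hours 36 minutes

The poster session starts at 11:01 AM − 201 min = 7:40 AM.
The workshop starts at 7:40 AM − 75 min = 6:25 AM.
From 6:25 AM to 11:01 AM is 4 hours 36 minutes.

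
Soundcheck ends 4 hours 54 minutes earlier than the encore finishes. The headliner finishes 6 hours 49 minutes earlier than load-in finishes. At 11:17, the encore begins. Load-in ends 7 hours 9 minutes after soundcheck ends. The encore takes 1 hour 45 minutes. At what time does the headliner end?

The encore ends at 11:17 + 105 min = 13:02.
Soundcheck ends at 13:02 − 294 min = 08:08.
Load-in ends at 08:08 + 429 min = 15:17.
The headliner ends at 15:17 − 409 min = 08:28.

08:28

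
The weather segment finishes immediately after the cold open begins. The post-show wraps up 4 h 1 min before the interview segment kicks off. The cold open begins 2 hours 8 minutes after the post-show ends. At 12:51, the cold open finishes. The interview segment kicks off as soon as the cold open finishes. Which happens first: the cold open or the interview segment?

The interview segment starts at 12:51.
The post-show ends at 12:51 − 241 min = 08:50.
The cold open starts at 08:50 + 128 min = 10:58.
The cold open starts at 10:58 and the interview segment starts at 12:51, so the cold open is first.

the cold open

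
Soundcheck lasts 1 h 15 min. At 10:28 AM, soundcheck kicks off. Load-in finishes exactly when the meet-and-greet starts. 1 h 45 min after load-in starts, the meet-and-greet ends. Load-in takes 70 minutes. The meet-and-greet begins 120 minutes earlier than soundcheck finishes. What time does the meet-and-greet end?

Soundcheck ends at 10:28 AM + 75 min = 11:43 AM.
The meet-and-greet starts at 11:43 AM − 120 min = 9:43 AM.
So load-in ends at 9:43 AM.
Load-in starts at 9:43 AM − 70 min = 8:33 AM.
The meet-and-greet ends at 8:33 AM + 105 min = 10:18 AM.

10:18 AM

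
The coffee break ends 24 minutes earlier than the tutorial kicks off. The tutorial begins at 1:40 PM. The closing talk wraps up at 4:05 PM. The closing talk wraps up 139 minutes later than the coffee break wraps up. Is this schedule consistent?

The coffee break ends at 1:40 PM − 24 min = 1:16 PM.
The closing talk ends at 1:16 PM + 139 min = 3:35 PM.
But the closing talk is also said to end at 4:05 PM — a 30-minute conflict.

No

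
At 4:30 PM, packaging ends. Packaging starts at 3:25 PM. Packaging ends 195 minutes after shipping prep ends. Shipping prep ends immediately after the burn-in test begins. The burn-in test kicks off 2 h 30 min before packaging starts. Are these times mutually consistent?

The burn-in test starts at 3:25 PM − 150 min = 12:55 PM.
So shipping prep ends at 12:55 PM.
Packaging ends at 12:55 PM + 195 min = 4:10 PM.
But packaging is also said to end at 4:30 PM — a 20-minute conflict.

No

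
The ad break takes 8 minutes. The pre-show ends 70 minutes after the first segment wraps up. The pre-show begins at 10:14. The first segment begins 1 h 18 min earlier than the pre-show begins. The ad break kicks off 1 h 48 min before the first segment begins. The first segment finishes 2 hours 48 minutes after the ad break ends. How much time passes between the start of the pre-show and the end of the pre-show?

The first segment starts at 10:14 − 78 min = 08:56.
The ad break starts at 08:56 − 108 min = 07:08.
The ad break ends at 07:08 + 8 min = 07:16.
The first segment ends at 07:16 + 168 min = 10:04.
The pre-show ends at 10:04 + 70 min = 11:14.
From 10:14 to 11:14 is an hour.

an hour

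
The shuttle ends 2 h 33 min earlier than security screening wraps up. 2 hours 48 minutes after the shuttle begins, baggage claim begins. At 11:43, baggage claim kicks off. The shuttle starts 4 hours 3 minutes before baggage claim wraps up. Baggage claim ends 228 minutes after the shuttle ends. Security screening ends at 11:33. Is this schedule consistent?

The shuttle ends at 11:33 − 153 min = 09:00.
Baggage claim ends at 09:00 + 228 min = 12:48.
The shuttle starts at 12:48 − 243 min = 08:45.
Baggage claim starts at 08:45 + 168 min = 11:33.
But baggage claim is also said to start at 11:43 — a 10-minute conflict.

No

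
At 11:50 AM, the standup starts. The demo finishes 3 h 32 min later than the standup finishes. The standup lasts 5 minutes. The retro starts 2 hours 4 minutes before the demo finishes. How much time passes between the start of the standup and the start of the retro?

93 minutes

The standup ends at 11:50 AM + 5 min = 11:55 AM.
The demo ends at 11:55 AM + 212 min = 3:27 PM.
The retro starts at 3:27 PM − 124 min = 1:23 PM.
From 11:50 AM to 1:23 PM is 93 minutes.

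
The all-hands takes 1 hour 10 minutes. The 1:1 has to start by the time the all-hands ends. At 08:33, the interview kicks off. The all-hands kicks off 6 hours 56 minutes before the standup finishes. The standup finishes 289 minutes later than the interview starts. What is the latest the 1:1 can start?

07:36

The standup ends at 08:33 + 289 min = 13:22.
The all-hands starts at 13:22 − 416 min = 06:26.
The all-hands ends at 06:26 + 70 min = 07:36.
The 1:1 is bounded by the all-hands, so the latest it can start is 07:36.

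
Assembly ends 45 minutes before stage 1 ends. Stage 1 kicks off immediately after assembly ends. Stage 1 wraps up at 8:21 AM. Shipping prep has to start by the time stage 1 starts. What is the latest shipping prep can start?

Assembly ends at 8:21 AM − 45 min = 7:36 AM.
So stage 1 starts at 7:36 AM.
Shipping prep is bounded by stage 1, so the latest it can start is 7:36 AM.

7:36 AM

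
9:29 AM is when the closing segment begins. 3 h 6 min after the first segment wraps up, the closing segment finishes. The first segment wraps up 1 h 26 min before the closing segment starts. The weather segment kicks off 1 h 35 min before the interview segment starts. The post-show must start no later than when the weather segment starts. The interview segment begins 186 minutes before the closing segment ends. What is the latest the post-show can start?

The first segment ends at 9:29 AM − 86 min = 8:03 AM.
The closing segment ends at 8:03 AM + 186 min = 11:09 AM.
The interview segment starts at 11:09 AM − 186 min = 8:03 AM.
The weather segment starts at 8:03 AM − 95 min = 6:28 AM.
The post-show is bounded by the weather segment, so the latest it can start is 6:28 AM.

6:28 AM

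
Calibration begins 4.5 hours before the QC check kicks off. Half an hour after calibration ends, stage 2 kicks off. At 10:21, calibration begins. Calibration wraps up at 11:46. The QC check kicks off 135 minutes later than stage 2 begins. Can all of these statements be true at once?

Stage 2 starts at 11:46 + 30 min = 12:16.
The QC check starts at 12:16 + 135 min = 14:31.
Calibration starts at 14:31 − 270 min = 10:01.
But calibration is also said to start at 10:21 — a 20-minute conflict.

No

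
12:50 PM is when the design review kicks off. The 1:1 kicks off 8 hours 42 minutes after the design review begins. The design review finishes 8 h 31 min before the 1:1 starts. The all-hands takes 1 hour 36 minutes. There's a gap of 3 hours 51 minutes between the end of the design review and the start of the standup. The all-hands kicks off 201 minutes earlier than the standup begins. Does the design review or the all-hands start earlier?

the design review

The 1:1 starts at 12:50 PM + 522 min = 9:32 PM.
The design review ends at 9:32 PM − 511 min = 1:01 PM.
The standup starts at 1:01 PM + 231 min = 4:52 PM.
The all-hands starts at 4:52 PM − 201 min = 1:31 PM.
The design review starts at 12:50 PM and the all-hands starts at 1:31 PM, so the design review is first.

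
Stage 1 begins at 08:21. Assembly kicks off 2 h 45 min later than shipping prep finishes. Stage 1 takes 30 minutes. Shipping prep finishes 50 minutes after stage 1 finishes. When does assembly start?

12:26

Stage 1 ends at 08:21 + 30 min = 08:51.
Shipping prep ends at 08:51 + 50 min = 09:41.
Assembly starts at 09:41 + 165 min = 12:26.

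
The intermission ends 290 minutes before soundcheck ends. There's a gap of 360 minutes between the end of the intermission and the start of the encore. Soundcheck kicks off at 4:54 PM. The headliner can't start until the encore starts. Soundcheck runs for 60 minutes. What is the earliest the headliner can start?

Soundcheck ends at 4:54 PM + 60 min = 5:54 PM.
The intermission ends at 5:54 PM − 290 min = 1:04 PM.
The encore starts at 1:04 PM + 360 min = 7:04 PM.
The headliner is bounded by the encore, so the earliest it can start is 7:04 PM.

7:04 PM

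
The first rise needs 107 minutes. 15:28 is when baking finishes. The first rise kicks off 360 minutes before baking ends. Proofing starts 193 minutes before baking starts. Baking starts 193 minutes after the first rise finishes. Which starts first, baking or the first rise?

The first rise starts at 15:28 − 360 min = 09:28.
The first rise ends at 09:28 + 107 min = 11:15.
Baking starts at 11:15 + 193 min = 14:28.
Baking starts at 14:28 and the first rise starts at 09:28, so the first rise is first.

the first rise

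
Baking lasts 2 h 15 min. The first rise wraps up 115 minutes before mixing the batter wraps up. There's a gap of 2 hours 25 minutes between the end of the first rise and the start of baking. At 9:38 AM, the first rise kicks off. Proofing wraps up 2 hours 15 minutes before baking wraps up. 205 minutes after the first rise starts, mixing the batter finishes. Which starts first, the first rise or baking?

the first rise

Mixing the batter ends at 9:38 AM + 205 min = 1:03 PM.
The first rise ends at 1:03 PM − 115 min = 11:08 AM.
Baking starts at 11:08 AM + 145 min = 1:33 PM.
The first rise starts at 9:38 AM and baking starts at 1:33 PM, so the first rise is first.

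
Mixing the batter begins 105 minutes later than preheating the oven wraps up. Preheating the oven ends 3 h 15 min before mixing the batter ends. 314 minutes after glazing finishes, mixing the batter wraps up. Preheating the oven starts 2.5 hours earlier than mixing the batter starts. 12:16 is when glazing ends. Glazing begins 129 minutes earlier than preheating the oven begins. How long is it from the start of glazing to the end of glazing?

55 minutes

Mixing the batter ends at 12:16 + 314 min = 17:30.
Preheating the oven ends at 17:30 − 195 min = 14:15.
Mixing the batter starts at 14:15 + 105 min = 16:00.
Preheating the oven starts at 16:00 − 150 min = 13:30.
Glazing starts at 13:30 − 129 min = 11:21.
From 11:21 to 12:16 is 55 minutes.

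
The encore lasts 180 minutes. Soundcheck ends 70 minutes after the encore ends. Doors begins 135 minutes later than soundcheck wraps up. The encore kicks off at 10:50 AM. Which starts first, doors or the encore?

The encore ends at 10:50 AM + 180 min = 1:50 PM.
Soundcheck ends at 1:50 PM + 70 min = 3:00 PM.
Doors starts at 3:00 PM + 135 min = 5:15 PM.
Doors starts at 5:15 PM and the encore starts at 10:50 AM, so the encore is first.

the encore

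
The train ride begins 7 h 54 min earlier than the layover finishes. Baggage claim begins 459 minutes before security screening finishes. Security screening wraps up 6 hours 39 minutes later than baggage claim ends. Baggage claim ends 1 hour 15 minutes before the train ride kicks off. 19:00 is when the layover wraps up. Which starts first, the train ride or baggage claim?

baggage claim

The train ride starts at 19:00 − 474 min = 11:06.
Baggage claim ends at 11:06 − 75 min = 09:51.
Security screening ends at 09:51 + 399 min = 16:30.
Baggage claim starts at 16:30 − 459 min = 08:51.
The train ride starts at 11:06 and baggage claim starts at 08:51, so baggage claim is first.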